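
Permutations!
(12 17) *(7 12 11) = (7 12 17 11) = [0, 1, 2, 3, 4, 5, 6, 12, 8, 9, 10, 7, 17, 13, 14, 15, 16, 11]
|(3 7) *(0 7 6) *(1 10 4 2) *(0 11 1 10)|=|(0 7 3 6 11 1)(2 10 4)|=6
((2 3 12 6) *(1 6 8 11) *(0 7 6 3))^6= (0 6)(1 3 12 8 11)(2 7)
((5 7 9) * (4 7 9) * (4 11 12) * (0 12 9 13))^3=((0 12 4 7 11 9 5 13))^3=(0 7 5 12 11 13 4 9)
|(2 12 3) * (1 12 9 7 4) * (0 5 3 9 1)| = 9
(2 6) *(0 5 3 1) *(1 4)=(0 5 3 4 1)(2 6)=[5, 0, 6, 4, 1, 3, 2]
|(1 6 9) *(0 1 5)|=5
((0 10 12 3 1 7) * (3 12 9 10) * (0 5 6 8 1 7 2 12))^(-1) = ((0 3 7 5 6 8 1 2 12)(9 10))^(-1) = (0 12 2 1 8 6 5 7 3)(9 10)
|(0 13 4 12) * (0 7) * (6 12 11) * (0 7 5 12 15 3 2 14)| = 18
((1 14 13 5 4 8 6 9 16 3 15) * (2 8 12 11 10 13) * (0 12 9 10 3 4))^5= ((0 12 11 3 15 1 14 2 8 6 10 13 5)(4 9 16))^5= (0 1 10 11 2 5 15 6 12 14 13 3 8)(4 16 9)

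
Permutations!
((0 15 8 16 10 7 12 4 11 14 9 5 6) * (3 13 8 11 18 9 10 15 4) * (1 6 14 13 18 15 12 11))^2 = (0 15 6 4 1)(3 9 14 7 13 16)(5 10 11 8 12 18)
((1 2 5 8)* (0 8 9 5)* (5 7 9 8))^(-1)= (0 2 1 8 5)(7 9)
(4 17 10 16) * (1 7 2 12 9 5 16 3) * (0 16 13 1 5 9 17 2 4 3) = (0 16 3 5 13 1 7 4 2 12 17 10) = [16, 7, 12, 5, 2, 13, 6, 4, 8, 9, 0, 11, 17, 1, 14, 15, 3, 10]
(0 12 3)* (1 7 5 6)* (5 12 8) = (0 8 5 6 1 7 12 3) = [8, 7, 2, 0, 4, 6, 1, 12, 5, 9, 10, 11, 3]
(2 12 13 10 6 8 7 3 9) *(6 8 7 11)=(2 12 13 10 8 11 6 7 3 9)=[0, 1, 12, 9, 4, 5, 7, 3, 11, 2, 8, 6, 13, 10]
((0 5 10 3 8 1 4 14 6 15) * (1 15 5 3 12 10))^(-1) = (0 15 8 3)(1 5 6 14 4)(10 12)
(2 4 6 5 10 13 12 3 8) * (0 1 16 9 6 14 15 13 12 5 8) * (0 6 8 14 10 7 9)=(0 1 16)(2 4 10 12 3 6 14 15 13 5 7 9 8)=[1, 16, 4, 6, 10, 7, 14, 9, 2, 8, 12, 11, 3, 5, 15, 13, 0]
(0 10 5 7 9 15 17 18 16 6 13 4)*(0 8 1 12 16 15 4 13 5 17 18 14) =(0 10 17 14)(1 12 16 6 5 7 9 4 8)(15 18) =[10, 12, 2, 3, 8, 7, 5, 9, 1, 4, 17, 11, 16, 13, 0, 18, 6, 14, 15]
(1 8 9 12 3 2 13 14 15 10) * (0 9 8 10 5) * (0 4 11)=[9, 10, 13, 2, 11, 4, 6, 7, 8, 12, 1, 0, 3, 14, 15, 5]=(0 9 12 3 2 13 14 15 5 4 11)(1 10)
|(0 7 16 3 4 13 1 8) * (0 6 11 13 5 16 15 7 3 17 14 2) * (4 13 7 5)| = 14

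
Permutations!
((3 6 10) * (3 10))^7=(10)(3 6)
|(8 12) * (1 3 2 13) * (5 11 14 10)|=|(1 3 2 13)(5 11 14 10)(8 12)|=4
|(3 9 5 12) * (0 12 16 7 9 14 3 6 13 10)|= 20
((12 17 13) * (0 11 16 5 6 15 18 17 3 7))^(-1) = ((0 11 16 5 6 15 18 17 13 12 3 7))^(-1) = (0 7 3 12 13 17 18 15 6 5 16 11)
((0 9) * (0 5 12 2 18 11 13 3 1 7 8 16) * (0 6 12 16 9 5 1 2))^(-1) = ((0 5 16 6 12)(1 7 8 9)(2 18 11 13 3))^(-1) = (0 12 6 16 5)(1 9 8 7)(2 3 13 11 18)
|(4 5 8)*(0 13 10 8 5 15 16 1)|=8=|(0 13 10 8 4 15 16 1)|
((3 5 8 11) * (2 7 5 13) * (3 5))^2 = (2 3)(5 11 8)(7 13)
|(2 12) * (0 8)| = |(0 8)(2 12)| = 2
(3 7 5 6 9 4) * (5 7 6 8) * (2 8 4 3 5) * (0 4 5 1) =(0 4 1)(2 8)(3 6 9) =[4, 0, 8, 6, 1, 5, 9, 7, 2, 3]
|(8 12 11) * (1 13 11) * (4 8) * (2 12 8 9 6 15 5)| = 10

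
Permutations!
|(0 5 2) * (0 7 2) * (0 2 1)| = 5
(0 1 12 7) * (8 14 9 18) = (0 1 12 7)(8 14 9 18) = [1, 12, 2, 3, 4, 5, 6, 0, 14, 18, 10, 11, 7, 13, 9, 15, 16, 17, 8]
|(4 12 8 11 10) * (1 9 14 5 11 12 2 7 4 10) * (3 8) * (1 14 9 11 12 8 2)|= 9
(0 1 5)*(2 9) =(0 1 5)(2 9) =[1, 5, 9, 3, 4, 0, 6, 7, 8, 2]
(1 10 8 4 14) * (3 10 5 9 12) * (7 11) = [0, 5, 2, 10, 14, 9, 6, 11, 4, 12, 8, 7, 3, 13, 1] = (1 5 9 12 3 10 8 4 14)(7 11)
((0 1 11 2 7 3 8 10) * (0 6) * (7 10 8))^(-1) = ((0 1 11 2 10 6)(3 7))^(-1) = (0 6 10 2 11 1)(3 7)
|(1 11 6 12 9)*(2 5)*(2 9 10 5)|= 7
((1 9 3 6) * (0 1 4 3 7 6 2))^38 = (0 3 6 9)(1 2 4 7)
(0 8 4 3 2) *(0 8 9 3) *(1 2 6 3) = (0 9 1 2 8 4)(3 6) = [9, 2, 8, 6, 0, 5, 3, 7, 4, 1]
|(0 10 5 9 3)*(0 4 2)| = 7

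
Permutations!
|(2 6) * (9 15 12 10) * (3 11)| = |(2 6)(3 11)(9 15 12 10)| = 4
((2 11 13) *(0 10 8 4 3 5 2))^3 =(0 4 2)(3 11 10)(5 13 8)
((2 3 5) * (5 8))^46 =((2 3 8 5))^46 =(2 8)(3 5)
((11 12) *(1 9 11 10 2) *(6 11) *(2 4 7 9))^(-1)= ((1 2)(4 7 9 6 11 12 10))^(-1)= (1 2)(4 10 12 11 6 9 7)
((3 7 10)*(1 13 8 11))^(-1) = ((1 13 8 11)(3 7 10))^(-1) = (1 11 8 13)(3 10 7)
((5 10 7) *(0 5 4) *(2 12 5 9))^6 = ((0 9 2 12 5 10 7 4))^6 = (0 7 5 2)(4 10 12 9)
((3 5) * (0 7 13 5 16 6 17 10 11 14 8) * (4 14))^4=(0 3 10 8 5 17 14 13 6 4 7 16 11)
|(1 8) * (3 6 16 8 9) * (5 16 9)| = 12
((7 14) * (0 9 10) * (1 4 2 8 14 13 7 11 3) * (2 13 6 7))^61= (0 9 10)(1 14 13 3 8 4 11 2)(6 7)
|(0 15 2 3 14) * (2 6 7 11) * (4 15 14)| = 14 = |(0 14)(2 3 4 15 6 7 11)|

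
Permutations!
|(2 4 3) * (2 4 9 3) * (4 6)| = |(2 9 3 6 4)| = 5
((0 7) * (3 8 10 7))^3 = ((0 3 8 10 7))^3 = (0 10 3 7 8)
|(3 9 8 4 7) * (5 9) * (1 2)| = 6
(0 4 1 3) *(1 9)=[4, 3, 2, 0, 9, 5, 6, 7, 8, 1]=(0 4 9 1 3)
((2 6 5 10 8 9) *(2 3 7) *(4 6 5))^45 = (2 8 7 10 3 5 9)(4 6) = ((2 5 10 8 9 3 7)(4 6))^45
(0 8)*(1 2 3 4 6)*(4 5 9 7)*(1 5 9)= (0 8)(1 2 3 9 7 4 6 5)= [8, 2, 3, 9, 6, 1, 5, 4, 0, 7]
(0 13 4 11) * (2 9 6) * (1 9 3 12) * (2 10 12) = [13, 9, 3, 2, 11, 5, 10, 7, 8, 6, 12, 0, 1, 4] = (0 13 4 11)(1 9 6 10 12)(2 3)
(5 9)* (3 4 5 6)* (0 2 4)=(0 2 4 5 9 6 3)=[2, 1, 4, 0, 5, 9, 3, 7, 8, 6]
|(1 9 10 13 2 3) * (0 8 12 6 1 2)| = 8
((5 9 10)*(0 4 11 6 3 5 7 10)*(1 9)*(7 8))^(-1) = (0 9 1 5 3 6 11 4)(7 8 10)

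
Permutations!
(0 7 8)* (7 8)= (0 8)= [8, 1, 2, 3, 4, 5, 6, 7, 0]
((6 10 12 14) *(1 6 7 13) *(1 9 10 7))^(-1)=((1 6 7 13 9 10 12 14))^(-1)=(1 14 12 10 9 13 7 6)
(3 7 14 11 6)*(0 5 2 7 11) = (0 5 2 7 14)(3 11 6) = [5, 1, 7, 11, 4, 2, 3, 14, 8, 9, 10, 6, 12, 13, 0]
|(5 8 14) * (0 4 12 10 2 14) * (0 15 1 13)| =11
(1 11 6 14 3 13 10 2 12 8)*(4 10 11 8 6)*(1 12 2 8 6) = (1 6 14 3 13 11 4 10 8 12) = [0, 6, 2, 13, 10, 5, 14, 7, 12, 9, 8, 4, 1, 11, 3]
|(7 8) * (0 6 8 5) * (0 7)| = |(0 6 8)(5 7)| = 6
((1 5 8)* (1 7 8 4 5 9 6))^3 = (9)(4 5)(7 8)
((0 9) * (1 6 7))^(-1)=(0 9)(1 7 6)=((0 9)(1 6 7))^(-1)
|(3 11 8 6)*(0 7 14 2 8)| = |(0 7 14 2 8 6 3 11)| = 8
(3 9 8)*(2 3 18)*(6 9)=(2 3 6 9 8 18)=[0, 1, 3, 6, 4, 5, 9, 7, 18, 8, 10, 11, 12, 13, 14, 15, 16, 17, 2]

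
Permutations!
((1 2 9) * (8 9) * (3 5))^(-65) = (1 9 8 2)(3 5)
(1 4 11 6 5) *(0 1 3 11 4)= (0 1)(3 11 6 5)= [1, 0, 2, 11, 4, 3, 5, 7, 8, 9, 10, 6]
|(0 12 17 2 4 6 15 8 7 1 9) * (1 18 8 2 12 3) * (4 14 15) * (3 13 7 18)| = 6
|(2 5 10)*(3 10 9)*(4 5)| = 6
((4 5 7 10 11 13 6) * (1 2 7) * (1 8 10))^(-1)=(1 7 2)(4 6 13 11 10 8 5)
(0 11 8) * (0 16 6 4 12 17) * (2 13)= [11, 1, 13, 3, 12, 5, 4, 7, 16, 9, 10, 8, 17, 2, 14, 15, 6, 0]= (0 11 8 16 6 4 12 17)(2 13)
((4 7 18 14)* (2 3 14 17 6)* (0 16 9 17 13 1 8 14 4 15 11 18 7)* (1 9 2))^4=(0 4 3 2 16)(1 11 17 14 13)(6 15 9 8 18)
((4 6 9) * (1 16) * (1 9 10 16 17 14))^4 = (1 17 14)(4 9 16 10 6) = ((1 17 14)(4 6 10 16 9))^4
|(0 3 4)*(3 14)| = |(0 14 3 4)| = 4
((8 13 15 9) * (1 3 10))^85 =((1 3 10)(8 13 15 9))^85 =(1 3 10)(8 13 15 9)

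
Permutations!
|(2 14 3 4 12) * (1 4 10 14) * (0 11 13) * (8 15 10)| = 60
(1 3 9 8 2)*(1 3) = (2 3 9 8) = [0, 1, 3, 9, 4, 5, 6, 7, 2, 8]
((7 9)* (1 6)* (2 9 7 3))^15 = (9)(1 6)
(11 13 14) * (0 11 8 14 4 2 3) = (0 11 13 4 2 3)(8 14) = [11, 1, 3, 0, 2, 5, 6, 7, 14, 9, 10, 13, 12, 4, 8]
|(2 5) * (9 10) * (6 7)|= 2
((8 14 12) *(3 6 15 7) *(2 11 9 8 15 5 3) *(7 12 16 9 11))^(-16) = (16)(3 5 6)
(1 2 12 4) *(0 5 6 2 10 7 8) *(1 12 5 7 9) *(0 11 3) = (0 7 8 11 3)(1 10 9)(2 5 6)(4 12) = [7, 10, 5, 0, 12, 6, 2, 8, 11, 1, 9, 3, 4]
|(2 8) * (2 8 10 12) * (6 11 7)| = 3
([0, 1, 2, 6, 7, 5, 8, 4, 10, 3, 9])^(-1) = [0, 1, 2, 9, 7, 5, 3, 4, 6, 10, 8]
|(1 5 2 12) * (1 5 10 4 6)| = |(1 10 4 6)(2 12 5)| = 12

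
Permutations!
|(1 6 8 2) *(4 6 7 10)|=7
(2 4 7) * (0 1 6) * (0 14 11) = (0 1 6 14 11)(2 4 7) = [1, 6, 4, 3, 7, 5, 14, 2, 8, 9, 10, 0, 12, 13, 11]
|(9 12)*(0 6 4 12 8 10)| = |(0 6 4 12 9 8 10)| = 7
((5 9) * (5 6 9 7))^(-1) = (5 7)(6 9)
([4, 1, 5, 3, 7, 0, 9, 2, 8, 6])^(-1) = [5, 1, 7, 3, 0, 2, 9, 4, 8, 6]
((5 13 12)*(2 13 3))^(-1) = (2 3 5 12 13)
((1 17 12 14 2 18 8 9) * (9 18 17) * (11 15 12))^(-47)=((1 9)(2 17 11 15 12 14)(8 18))^(-47)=(1 9)(2 17 11 15 12 14)(8 18)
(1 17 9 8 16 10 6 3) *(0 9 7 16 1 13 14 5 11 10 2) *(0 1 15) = (0 9 8 15)(1 17 7 16 2)(3 13 14 5 11 10 6) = [9, 17, 1, 13, 4, 11, 3, 16, 15, 8, 6, 10, 12, 14, 5, 0, 2, 7]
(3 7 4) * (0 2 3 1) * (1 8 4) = (0 2 3 7 1)(4 8) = [2, 0, 3, 7, 8, 5, 6, 1, 4]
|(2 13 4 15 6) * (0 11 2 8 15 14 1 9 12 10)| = |(0 11 2 13 4 14 1 9 12 10)(6 8 15)| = 30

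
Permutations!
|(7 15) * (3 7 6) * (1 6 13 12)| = |(1 6 3 7 15 13 12)| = 7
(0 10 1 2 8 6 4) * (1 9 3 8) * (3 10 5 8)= [5, 2, 1, 3, 0, 8, 4, 7, 6, 10, 9]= (0 5 8 6 4)(1 2)(9 10)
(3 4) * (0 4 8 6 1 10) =(0 4 3 8 6 1 10) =[4, 10, 2, 8, 3, 5, 1, 7, 6, 9, 0]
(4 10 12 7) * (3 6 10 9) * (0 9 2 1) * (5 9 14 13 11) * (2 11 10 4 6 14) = (0 2 1)(3 14 13 10 12 7 6 4 11 5 9) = [2, 0, 1, 14, 11, 9, 4, 6, 8, 3, 12, 5, 7, 10, 13]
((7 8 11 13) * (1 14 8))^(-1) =((1 14 8 11 13 7))^(-1) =(1 7 13 11 8 14)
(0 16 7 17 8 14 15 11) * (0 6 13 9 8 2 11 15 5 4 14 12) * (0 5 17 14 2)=(0 16 7 14 17)(2 11 6 13 9 8 12 5 4)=[16, 1, 11, 3, 2, 4, 13, 14, 12, 8, 10, 6, 5, 9, 17, 15, 7, 0]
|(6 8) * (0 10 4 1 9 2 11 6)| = 9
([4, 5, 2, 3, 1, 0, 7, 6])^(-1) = [5, 4, 2, 3, 0, 1, 7, 6]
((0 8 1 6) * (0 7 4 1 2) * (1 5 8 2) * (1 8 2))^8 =(8)(0 1 6 7 4 5 2)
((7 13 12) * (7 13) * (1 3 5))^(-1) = ((1 3 5)(12 13))^(-1) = (1 5 3)(12 13)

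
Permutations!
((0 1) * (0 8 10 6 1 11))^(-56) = (11)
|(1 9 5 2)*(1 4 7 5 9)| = 4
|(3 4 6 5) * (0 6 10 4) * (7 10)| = |(0 6 5 3)(4 7 10)| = 12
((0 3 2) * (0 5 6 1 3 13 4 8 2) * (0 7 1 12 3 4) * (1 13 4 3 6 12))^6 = (0 6 4 1 8 3 2 7 5 13 12)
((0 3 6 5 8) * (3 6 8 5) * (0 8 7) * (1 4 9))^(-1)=(0 7 3 6)(1 9 4)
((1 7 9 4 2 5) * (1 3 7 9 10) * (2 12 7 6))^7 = ((1 9 4 12 7 10)(2 5 3 6))^7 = (1 9 4 12 7 10)(2 6 3 5)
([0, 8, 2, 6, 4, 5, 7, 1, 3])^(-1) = (1 7 6 3 8)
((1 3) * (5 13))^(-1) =((1 3)(5 13))^(-1) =(1 3)(5 13)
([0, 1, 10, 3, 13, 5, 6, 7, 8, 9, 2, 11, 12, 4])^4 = (13)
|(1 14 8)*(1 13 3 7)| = 6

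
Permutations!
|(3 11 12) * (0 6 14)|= |(0 6 14)(3 11 12)|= 3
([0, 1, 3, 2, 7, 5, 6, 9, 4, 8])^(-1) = [0, 1, 3, 2, 8, 5, 6, 4, 9, 7]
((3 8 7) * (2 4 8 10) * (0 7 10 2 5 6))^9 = (10) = ((0 7 3 2 4 8 10 5 6))^9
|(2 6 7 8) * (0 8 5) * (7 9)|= 7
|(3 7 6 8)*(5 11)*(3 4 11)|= |(3 7 6 8 4 11 5)|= 7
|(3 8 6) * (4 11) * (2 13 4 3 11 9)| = 4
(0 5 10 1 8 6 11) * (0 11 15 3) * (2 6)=(0 5 10 1 8 2 6 15 3)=[5, 8, 6, 0, 4, 10, 15, 7, 2, 9, 1, 11, 12, 13, 14, 3]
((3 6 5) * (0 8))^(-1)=((0 8)(3 6 5))^(-1)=(0 8)(3 5 6)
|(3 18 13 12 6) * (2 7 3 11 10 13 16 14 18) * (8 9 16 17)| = 30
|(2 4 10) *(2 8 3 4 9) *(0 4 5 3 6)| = |(0 4 10 8 6)(2 9)(3 5)| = 10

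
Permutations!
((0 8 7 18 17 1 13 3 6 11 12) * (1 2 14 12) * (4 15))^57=((0 8 7 18 17 2 14 12)(1 13 3 6 11)(4 15))^57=(0 8 7 18 17 2 14 12)(1 3 11 13 6)(4 15)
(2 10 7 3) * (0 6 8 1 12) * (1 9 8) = (0 6 1 12)(2 10 7 3)(8 9) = [6, 12, 10, 2, 4, 5, 1, 3, 9, 8, 7, 11, 0]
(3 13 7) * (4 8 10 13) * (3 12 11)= (3 4 8 10 13 7 12 11)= [0, 1, 2, 4, 8, 5, 6, 12, 10, 9, 13, 3, 11, 7]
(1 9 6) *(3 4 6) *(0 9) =(0 9 3 4 6 1) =[9, 0, 2, 4, 6, 5, 1, 7, 8, 3]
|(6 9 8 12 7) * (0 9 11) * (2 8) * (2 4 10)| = |(0 9 4 10 2 8 12 7 6 11)| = 10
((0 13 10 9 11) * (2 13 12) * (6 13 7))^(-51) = ((0 12 2 7 6 13 10 9 11))^(-51) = (0 7 10)(2 13 11)(6 9 12)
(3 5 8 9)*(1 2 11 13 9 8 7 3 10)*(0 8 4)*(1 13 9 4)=(0 8 1 2 11 9 10 13 4)(3 5 7)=[8, 2, 11, 5, 0, 7, 6, 3, 1, 10, 13, 9, 12, 4]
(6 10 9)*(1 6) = [0, 6, 2, 3, 4, 5, 10, 7, 8, 1, 9] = (1 6 10 9)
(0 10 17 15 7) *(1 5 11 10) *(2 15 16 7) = [1, 5, 15, 3, 4, 11, 6, 0, 8, 9, 17, 10, 12, 13, 14, 2, 7, 16] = (0 1 5 11 10 17 16 7)(2 15)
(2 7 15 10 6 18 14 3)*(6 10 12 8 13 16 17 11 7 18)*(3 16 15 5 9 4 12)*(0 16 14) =(0 16 17 11 7 5 9 4 12 8 13 15 3 2 18) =[16, 1, 18, 2, 12, 9, 6, 5, 13, 4, 10, 7, 8, 15, 14, 3, 17, 11, 0]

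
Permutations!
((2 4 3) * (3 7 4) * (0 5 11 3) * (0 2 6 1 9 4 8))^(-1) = ((0 5 11 3 6 1 9 4 7 8))^(-1) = (0 8 7 4 9 1 6 3 11 5)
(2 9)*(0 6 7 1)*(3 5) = [6, 0, 9, 5, 4, 3, 7, 1, 8, 2] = (0 6 7 1)(2 9)(3 5)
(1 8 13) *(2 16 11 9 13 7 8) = (1 2 16 11 9 13)(7 8) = [0, 2, 16, 3, 4, 5, 6, 8, 7, 13, 10, 9, 12, 1, 14, 15, 11]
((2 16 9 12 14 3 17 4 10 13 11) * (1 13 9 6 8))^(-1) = ((1 13 11 2 16 6 8)(3 17 4 10 9 12 14))^(-1) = (1 8 6 16 2 11 13)(3 14 12 9 10 4 17)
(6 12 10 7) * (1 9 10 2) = (1 9 10 7 6 12 2) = [0, 9, 1, 3, 4, 5, 12, 6, 8, 10, 7, 11, 2]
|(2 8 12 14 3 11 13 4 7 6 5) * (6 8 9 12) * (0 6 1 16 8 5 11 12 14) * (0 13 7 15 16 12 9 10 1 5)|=|(0 6 11 7)(1 12 13 4 15 16 8 5 2 10)(3 9 14)|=60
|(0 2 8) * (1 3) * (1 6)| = |(0 2 8)(1 3 6)| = 3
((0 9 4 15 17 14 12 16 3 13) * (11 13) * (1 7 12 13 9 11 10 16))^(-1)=(0 13 14 17 15 4 9 11)(1 12 7)(3 16 10)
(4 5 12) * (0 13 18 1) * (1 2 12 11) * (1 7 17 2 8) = (0 13 18 8 1)(2 12 4 5 11 7 17) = [13, 0, 12, 3, 5, 11, 6, 17, 1, 9, 10, 7, 4, 18, 14, 15, 16, 2, 8]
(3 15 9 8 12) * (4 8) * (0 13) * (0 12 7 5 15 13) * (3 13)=(4 8 7 5 15 9)(12 13)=[0, 1, 2, 3, 8, 15, 6, 5, 7, 4, 10, 11, 13, 12, 14, 9]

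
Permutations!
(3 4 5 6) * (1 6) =(1 6 3 4 5) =[0, 6, 2, 4, 5, 1, 3]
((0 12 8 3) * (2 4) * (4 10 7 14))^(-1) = (0 3 8 12)(2 4 14 7 10)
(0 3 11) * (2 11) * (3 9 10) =(0 9 10 3 2 11) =[9, 1, 11, 2, 4, 5, 6, 7, 8, 10, 3, 0]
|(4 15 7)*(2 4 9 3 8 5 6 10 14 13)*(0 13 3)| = |(0 13 2 4 15 7 9)(3 8 5 6 10 14)| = 42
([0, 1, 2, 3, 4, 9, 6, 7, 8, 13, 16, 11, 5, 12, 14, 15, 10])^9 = [0, 1, 2, 3, 4, 9, 6, 7, 8, 13, 16, 11, 5, 12, 14, 15, 10]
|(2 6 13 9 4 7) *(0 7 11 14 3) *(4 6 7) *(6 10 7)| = |(0 4 11 14 3)(2 6 13 9 10 7)| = 30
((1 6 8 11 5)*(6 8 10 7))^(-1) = (1 5 11 8)(6 7 10)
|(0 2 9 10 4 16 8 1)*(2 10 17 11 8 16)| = 9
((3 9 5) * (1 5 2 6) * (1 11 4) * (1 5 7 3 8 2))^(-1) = (1 9 3 7)(2 8 5 4 11 6) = ((1 7 3 9)(2 6 11 4 5 8))^(-1)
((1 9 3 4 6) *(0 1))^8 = (0 9 4)(1 3 6)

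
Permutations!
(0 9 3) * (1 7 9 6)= [6, 7, 2, 0, 4, 5, 1, 9, 8, 3]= (0 6 1 7 9 3)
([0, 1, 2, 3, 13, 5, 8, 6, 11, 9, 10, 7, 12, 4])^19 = (4 13)(6 7 11 8)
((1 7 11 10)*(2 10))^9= (1 10 2 11 7)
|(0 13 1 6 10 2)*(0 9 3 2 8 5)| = 21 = |(0 13 1 6 10 8 5)(2 9 3)|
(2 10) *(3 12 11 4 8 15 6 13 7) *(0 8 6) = (0 8 15)(2 10)(3 12 11 4 6 13 7) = [8, 1, 10, 12, 6, 5, 13, 3, 15, 9, 2, 4, 11, 7, 14, 0]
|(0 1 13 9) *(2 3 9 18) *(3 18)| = 10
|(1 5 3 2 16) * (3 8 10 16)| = |(1 5 8 10 16)(2 3)| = 10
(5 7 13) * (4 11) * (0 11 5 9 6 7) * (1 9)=(0 11 4 5)(1 9 6 7 13)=[11, 9, 2, 3, 5, 0, 7, 13, 8, 6, 10, 4, 12, 1]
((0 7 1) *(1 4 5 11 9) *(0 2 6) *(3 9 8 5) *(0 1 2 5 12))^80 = (0 5 9)(1 3 12)(2 7 11)(4 8 6)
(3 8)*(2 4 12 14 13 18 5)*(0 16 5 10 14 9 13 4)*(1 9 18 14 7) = (0 16 5 2)(1 9 13 14 4 12 18 10 7)(3 8) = [16, 9, 0, 8, 12, 2, 6, 1, 3, 13, 7, 11, 18, 14, 4, 15, 5, 17, 10]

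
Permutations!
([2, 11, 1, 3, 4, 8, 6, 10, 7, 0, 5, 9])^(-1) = [9, 2, 0, 3, 4, 10, 6, 8, 5, 11, 7, 1]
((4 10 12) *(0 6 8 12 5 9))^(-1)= (0 9 5 10 4 12 8 6)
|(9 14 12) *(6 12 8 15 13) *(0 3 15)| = |(0 3 15 13 6 12 9 14 8)| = 9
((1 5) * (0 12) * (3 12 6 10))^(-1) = ((0 6 10 3 12)(1 5))^(-1) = (0 12 3 10 6)(1 5)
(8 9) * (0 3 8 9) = (9)(0 3 8) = [3, 1, 2, 8, 4, 5, 6, 7, 0, 9]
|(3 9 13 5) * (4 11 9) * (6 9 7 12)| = 9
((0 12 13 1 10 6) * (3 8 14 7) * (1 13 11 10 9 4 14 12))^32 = ((0 1 9 4 14 7 3 8 12 11 10 6))^32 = (0 12 14)(1 11 7)(3 9 10)(4 6 8)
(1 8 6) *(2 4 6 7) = (1 8 7 2 4 6) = [0, 8, 4, 3, 6, 5, 1, 2, 7]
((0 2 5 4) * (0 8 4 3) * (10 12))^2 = (12)(0 5)(2 3)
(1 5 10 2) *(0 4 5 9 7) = (0 4 5 10 2 1 9 7) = [4, 9, 1, 3, 5, 10, 6, 0, 8, 7, 2]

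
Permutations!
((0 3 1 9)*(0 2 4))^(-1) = ((0 3 1 9 2 4))^(-1) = (0 4 2 9 1 3)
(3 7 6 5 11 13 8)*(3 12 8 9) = (3 7 6 5 11 13 9)(8 12) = [0, 1, 2, 7, 4, 11, 5, 6, 12, 3, 10, 13, 8, 9]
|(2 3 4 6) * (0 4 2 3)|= 5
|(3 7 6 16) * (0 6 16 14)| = |(0 6 14)(3 7 16)| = 3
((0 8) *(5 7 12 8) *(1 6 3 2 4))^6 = (0 5 7 12 8)(1 6 3 2 4)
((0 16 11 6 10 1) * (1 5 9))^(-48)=(16)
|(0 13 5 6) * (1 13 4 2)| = |(0 4 2 1 13 5 6)| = 7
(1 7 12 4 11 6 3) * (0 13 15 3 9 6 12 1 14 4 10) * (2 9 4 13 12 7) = (0 12 10)(1 2 9 6 4 11 7)(3 14 13 15) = [12, 2, 9, 14, 11, 5, 4, 1, 8, 6, 0, 7, 10, 15, 13, 3]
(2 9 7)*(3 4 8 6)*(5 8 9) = (2 5 8 6 3 4 9 7) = [0, 1, 5, 4, 9, 8, 3, 2, 6, 7]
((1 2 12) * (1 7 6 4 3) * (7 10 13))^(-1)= ((1 2 12 10 13 7 6 4 3))^(-1)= (1 3 4 6 7 13 10 12 2)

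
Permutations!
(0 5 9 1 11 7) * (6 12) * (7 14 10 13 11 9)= (0 5 7)(1 9)(6 12)(10 13 11 14)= [5, 9, 2, 3, 4, 7, 12, 0, 8, 1, 13, 14, 6, 11, 10]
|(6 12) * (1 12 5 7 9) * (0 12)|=|(0 12 6 5 7 9 1)|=7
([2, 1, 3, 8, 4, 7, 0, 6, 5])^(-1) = [6, 1, 0, 2, 4, 8, 7, 5, 3]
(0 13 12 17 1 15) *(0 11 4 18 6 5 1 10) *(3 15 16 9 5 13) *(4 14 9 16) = (0 3 15 11 14 9 5 1 4 18 6 13 12 17 10) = [3, 4, 2, 15, 18, 1, 13, 7, 8, 5, 0, 14, 17, 12, 9, 11, 16, 10, 6]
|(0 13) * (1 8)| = |(0 13)(1 8)| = 2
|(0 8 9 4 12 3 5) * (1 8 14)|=|(0 14 1 8 9 4 12 3 5)|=9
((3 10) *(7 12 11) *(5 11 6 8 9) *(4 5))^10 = ((3 10)(4 5 11 7 12 6 8 9))^10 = (4 11 12 8)(5 7 6 9)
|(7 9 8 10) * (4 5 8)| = 6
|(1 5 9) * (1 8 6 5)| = |(5 9 8 6)| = 4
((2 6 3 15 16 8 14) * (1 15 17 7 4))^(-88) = ((1 15 16 8 14 2 6 3 17 7 4))^(-88) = (17)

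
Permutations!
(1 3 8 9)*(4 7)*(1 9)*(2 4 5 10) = (1 3 8)(2 4 7 5 10) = [0, 3, 4, 8, 7, 10, 6, 5, 1, 9, 2]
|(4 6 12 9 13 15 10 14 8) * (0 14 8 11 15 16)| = |(0 14 11 15 10 8 4 6 12 9 13 16)| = 12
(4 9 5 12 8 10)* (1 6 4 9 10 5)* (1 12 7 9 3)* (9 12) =(1 6 4 10 3)(5 7 12 8) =[0, 6, 2, 1, 10, 7, 4, 12, 5, 9, 3, 11, 8]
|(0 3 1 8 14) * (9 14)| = |(0 3 1 8 9 14)| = 6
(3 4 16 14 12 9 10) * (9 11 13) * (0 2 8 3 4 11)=(0 2 8 3 11 13 9 10 4 16 14 12)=[2, 1, 8, 11, 16, 5, 6, 7, 3, 10, 4, 13, 0, 9, 12, 15, 14]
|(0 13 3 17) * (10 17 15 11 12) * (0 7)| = 9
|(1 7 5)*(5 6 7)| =|(1 5)(6 7)| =2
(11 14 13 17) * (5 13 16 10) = (5 13 17 11 14 16 10) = [0, 1, 2, 3, 4, 13, 6, 7, 8, 9, 5, 14, 12, 17, 16, 15, 10, 11]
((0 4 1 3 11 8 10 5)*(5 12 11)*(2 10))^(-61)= (0 5 3 1 4)(2 8 11 12 10)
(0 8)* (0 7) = (0 8 7) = [8, 1, 2, 3, 4, 5, 6, 0, 7]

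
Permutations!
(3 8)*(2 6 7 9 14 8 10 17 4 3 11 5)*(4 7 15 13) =(2 6 15 13 4 3 10 17 7 9 14 8 11 5) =[0, 1, 6, 10, 3, 2, 15, 9, 11, 14, 17, 5, 12, 4, 8, 13, 16, 7]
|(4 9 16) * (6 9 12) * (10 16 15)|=7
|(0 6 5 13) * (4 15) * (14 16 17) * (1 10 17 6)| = 18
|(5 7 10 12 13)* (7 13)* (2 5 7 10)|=4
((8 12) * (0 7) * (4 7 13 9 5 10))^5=((0 13 9 5 10 4 7)(8 12))^5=(0 4 5 13 7 10 9)(8 12)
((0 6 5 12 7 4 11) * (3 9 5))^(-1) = (0 11 4 7 12 5 9 3 6)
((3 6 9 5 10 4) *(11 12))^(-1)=(3 4 10 5 9 6)(11 12)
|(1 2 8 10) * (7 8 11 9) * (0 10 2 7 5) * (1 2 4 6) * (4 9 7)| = |(0 10 2 11 7 8 9 5)(1 4 6)| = 24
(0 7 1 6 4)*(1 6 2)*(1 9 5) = (0 7 6 4)(1 2 9 5) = [7, 2, 9, 3, 0, 1, 4, 6, 8, 5]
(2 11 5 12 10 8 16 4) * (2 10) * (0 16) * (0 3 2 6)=[16, 1, 11, 2, 10, 12, 0, 7, 3, 9, 8, 5, 6, 13, 14, 15, 4]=(0 16 4 10 8 3 2 11 5 12 6)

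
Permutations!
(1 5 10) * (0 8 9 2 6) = (0 8 9 2 6)(1 5 10) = [8, 5, 6, 3, 4, 10, 0, 7, 9, 2, 1]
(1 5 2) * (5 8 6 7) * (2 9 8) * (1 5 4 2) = (2 5 9 8 6 7 4) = [0, 1, 5, 3, 2, 9, 7, 4, 6, 8]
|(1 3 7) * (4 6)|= |(1 3 7)(4 6)|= 6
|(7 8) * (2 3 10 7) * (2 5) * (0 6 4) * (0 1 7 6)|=9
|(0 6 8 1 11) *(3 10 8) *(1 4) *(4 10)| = 6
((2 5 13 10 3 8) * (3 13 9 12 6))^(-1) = ((2 5 9 12 6 3 8)(10 13))^(-1) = (2 8 3 6 12 9 5)(10 13)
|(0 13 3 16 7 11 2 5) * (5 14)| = 9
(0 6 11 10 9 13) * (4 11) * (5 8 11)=(0 6 4 5 8 11 10 9 13)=[6, 1, 2, 3, 5, 8, 4, 7, 11, 13, 9, 10, 12, 0]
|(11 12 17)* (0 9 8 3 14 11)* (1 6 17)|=10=|(0 9 8 3 14 11 12 1 6 17)|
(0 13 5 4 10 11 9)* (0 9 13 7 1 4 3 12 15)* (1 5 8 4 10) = (0 7 5 3 12 15)(1 10 11 13 8 4) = [7, 10, 2, 12, 1, 3, 6, 5, 4, 9, 11, 13, 15, 8, 14, 0]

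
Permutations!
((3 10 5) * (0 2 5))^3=((0 2 5 3 10))^3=(0 3 2 10 5)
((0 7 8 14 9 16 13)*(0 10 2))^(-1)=((0 7 8 14 9 16 13 10 2))^(-1)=(0 2 10 13 16 9 14 8 7)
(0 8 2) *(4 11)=(0 8 2)(4 11)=[8, 1, 0, 3, 11, 5, 6, 7, 2, 9, 10, 4]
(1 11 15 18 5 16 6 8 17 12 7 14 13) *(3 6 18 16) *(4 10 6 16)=(1 11 15 4 10 6 8 17 12 7 14 13)(3 16 18 5)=[0, 11, 2, 16, 10, 3, 8, 14, 17, 9, 6, 15, 7, 1, 13, 4, 18, 12, 5]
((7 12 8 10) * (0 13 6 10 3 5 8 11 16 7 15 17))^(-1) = (0 17 15 10 6 13)(3 8 5)(7 16 11 12)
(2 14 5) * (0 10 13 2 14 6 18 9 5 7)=[10, 1, 6, 3, 4, 14, 18, 0, 8, 5, 13, 11, 12, 2, 7, 15, 16, 17, 9]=(0 10 13 2 6 18 9 5 14 7)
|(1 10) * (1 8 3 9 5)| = |(1 10 8 3 9 5)| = 6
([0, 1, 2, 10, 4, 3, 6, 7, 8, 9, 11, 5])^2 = (3 11)(5 10)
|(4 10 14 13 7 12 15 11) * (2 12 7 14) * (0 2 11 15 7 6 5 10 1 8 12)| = 18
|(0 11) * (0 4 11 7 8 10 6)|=|(0 7 8 10 6)(4 11)|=10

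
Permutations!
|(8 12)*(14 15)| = 2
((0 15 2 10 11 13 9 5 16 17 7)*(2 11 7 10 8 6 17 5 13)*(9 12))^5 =(0 6 15 17 11 10 2 7 8)(5 16)(9 12 13)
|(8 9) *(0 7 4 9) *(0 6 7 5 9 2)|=8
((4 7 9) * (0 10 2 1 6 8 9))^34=((0 10 2 1 6 8 9 4 7))^34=(0 4 8 1 10 7 9 6 2)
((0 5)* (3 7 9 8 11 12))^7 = (0 5)(3 7 9 8 11 12)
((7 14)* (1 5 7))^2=((1 5 7 14))^2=(1 7)(5 14)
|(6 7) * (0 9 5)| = |(0 9 5)(6 7)| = 6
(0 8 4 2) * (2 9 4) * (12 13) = (0 8 2)(4 9)(12 13) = [8, 1, 0, 3, 9, 5, 6, 7, 2, 4, 10, 11, 13, 12]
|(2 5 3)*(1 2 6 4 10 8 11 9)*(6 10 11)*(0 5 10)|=|(0 5 3)(1 2 10 8 6 4 11 9)|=24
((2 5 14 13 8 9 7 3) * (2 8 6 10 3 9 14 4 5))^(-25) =((3 8 14 13 6 10)(4 5)(7 9))^(-25) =(3 10 6 13 14 8)(4 5)(7 9)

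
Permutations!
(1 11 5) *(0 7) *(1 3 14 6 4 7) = (0 1 11 5 3 14 6 4 7) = [1, 11, 2, 14, 7, 3, 4, 0, 8, 9, 10, 5, 12, 13, 6]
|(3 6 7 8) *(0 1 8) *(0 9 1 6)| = 7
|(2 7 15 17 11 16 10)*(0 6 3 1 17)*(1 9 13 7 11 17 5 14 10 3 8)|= |(17)(0 6 8 1 5 14 10 2 11 16 3 9 13 7 15)|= 15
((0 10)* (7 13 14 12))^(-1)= (0 10)(7 12 14 13)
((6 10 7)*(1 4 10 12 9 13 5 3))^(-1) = (1 3 5 13 9 12 6 7 10 4)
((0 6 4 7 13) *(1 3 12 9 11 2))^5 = (13)(1 2 11 9 12 3)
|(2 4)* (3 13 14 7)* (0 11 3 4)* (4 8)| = 9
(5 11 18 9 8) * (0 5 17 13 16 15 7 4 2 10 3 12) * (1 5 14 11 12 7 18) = [14, 5, 10, 7, 2, 12, 6, 4, 17, 8, 3, 1, 0, 16, 11, 18, 15, 13, 9] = (0 14 11 1 5 12)(2 10 3 7 4)(8 17 13 16 15 18 9)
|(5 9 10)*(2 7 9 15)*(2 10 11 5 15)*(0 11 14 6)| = 8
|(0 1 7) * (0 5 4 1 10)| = 4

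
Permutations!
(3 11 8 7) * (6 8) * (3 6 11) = [0, 1, 2, 3, 4, 5, 8, 6, 7, 9, 10, 11] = (11)(6 8 7)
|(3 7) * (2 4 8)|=6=|(2 4 8)(3 7)|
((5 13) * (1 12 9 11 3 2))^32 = (13)(1 9 3)(2 12 11)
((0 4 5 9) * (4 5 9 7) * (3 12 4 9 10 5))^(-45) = ((0 3 12 4 10 5 7 9))^(-45) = (0 4 7 3 10 9 12 5)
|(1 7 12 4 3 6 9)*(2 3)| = 8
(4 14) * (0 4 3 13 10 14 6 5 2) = (0 4 6 5 2)(3 13 10 14) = [4, 1, 0, 13, 6, 2, 5, 7, 8, 9, 14, 11, 12, 10, 3]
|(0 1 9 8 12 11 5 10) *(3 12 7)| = 10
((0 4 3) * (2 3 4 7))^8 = ((0 7 2 3))^8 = (7)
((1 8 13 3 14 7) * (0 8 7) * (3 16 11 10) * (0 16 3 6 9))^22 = ((0 8 13 3 14 16 11 10 6 9)(1 7))^22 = (0 13 14 11 6)(3 16 10 9 8)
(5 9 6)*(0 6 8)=[6, 1, 2, 3, 4, 9, 5, 7, 0, 8]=(0 6 5 9 8)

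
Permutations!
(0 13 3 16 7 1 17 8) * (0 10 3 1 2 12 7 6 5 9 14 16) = (0 13 1 17 8 10 3)(2 12 7)(5 9 14 16 6) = [13, 17, 12, 0, 4, 9, 5, 2, 10, 14, 3, 11, 7, 1, 16, 15, 6, 8]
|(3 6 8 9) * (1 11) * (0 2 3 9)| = |(0 2 3 6 8)(1 11)| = 10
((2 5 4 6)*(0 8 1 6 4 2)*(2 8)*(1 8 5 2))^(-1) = (8)(0 6 1)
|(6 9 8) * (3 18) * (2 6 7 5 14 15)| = |(2 6 9 8 7 5 14 15)(3 18)| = 8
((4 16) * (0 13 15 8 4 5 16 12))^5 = (0 12 4 8 15 13)(5 16) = ((0 13 15 8 4 12)(5 16))^5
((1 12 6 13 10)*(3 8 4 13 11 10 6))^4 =(1 4 10 8 11 3 6 12 13)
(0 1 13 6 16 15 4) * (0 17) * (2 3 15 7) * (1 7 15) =(0 7 2 3 1 13 6 16 15 4 17) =[7, 13, 3, 1, 17, 5, 16, 2, 8, 9, 10, 11, 12, 6, 14, 4, 15, 0]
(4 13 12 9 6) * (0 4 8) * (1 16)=(0 4 13 12 9 6 8)(1 16)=[4, 16, 2, 3, 13, 5, 8, 7, 0, 6, 10, 11, 9, 12, 14, 15, 1]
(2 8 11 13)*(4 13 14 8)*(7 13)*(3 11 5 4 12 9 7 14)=(2 12 9 7 13)(3 11)(4 14 8 5)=[0, 1, 12, 11, 14, 4, 6, 13, 5, 7, 10, 3, 9, 2, 8]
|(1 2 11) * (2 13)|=|(1 13 2 11)|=4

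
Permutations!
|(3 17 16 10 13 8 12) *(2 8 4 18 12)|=8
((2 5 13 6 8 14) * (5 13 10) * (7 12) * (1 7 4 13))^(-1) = (1 2 14 8 6 13 4 12 7)(5 10)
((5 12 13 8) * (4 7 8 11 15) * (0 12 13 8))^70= ((0 12 8 5 13 11 15 4 7))^70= (0 4 11 5 12 7 15 13 8)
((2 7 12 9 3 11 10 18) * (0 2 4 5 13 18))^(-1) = (0 10 11 3 9 12 7 2)(4 18 13 5)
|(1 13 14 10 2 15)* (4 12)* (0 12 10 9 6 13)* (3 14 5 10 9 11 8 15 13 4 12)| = 84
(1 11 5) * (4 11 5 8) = (1 5)(4 11 8) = [0, 5, 2, 3, 11, 1, 6, 7, 4, 9, 10, 8]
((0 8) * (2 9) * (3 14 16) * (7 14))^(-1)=(0 8)(2 9)(3 16 14 7)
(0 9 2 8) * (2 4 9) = [2, 1, 8, 3, 9, 5, 6, 7, 0, 4] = (0 2 8)(4 9)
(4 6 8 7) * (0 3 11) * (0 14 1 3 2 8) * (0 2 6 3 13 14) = [6, 13, 8, 11, 3, 5, 2, 4, 7, 9, 10, 0, 12, 14, 1] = (0 6 2 8 7 4 3 11)(1 13 14)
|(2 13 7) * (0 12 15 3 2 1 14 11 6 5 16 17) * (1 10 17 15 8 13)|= |(0 12 8 13 7 10 17)(1 14 11 6 5 16 15 3 2)|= 63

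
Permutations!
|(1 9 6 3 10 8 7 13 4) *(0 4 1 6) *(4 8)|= |(0 8 7 13 1 9)(3 10 4 6)|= 12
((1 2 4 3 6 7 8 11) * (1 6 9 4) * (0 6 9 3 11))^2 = ((0 6 7 8)(1 2)(4 11 9))^2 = (0 7)(4 9 11)(6 8)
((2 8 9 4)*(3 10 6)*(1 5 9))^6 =(10)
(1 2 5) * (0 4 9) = [4, 2, 5, 3, 9, 1, 6, 7, 8, 0] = (0 4 9)(1 2 5)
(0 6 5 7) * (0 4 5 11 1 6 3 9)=(0 3 9)(1 6 11)(4 5 7)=[3, 6, 2, 9, 5, 7, 11, 4, 8, 0, 10, 1]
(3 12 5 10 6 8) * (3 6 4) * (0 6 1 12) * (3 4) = (0 6 8 1 12 5 10 3) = [6, 12, 2, 0, 4, 10, 8, 7, 1, 9, 3, 11, 5]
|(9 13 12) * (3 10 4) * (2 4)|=12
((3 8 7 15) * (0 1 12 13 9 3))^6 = (0 8 13)(1 7 9)(3 12 15)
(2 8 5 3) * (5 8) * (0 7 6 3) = (8)(0 7 6 3 2 5) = [7, 1, 5, 2, 4, 0, 3, 6, 8]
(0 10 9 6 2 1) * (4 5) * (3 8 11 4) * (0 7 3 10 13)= (0 13)(1 7 3 8 11 4 5 10 9 6 2)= [13, 7, 1, 8, 5, 10, 2, 3, 11, 6, 9, 4, 12, 0]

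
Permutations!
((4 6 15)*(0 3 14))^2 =(0 14 3)(4 15 6)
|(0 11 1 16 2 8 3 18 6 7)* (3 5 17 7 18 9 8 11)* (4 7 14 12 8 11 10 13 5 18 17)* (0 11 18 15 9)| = |(0 3)(1 16 2 10 13 5 4 7 11)(6 17 14 12 8 15 9 18)| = 72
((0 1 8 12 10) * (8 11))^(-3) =((0 1 11 8 12 10))^(-3) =(0 8)(1 12)(10 11)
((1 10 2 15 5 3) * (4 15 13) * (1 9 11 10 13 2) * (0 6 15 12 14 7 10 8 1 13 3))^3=((0 6 15 5)(1 3 9 11 8)(4 12 14 7 10 13))^3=(0 5 15 6)(1 11 3 8 9)(4 7)(10 12)(13 14)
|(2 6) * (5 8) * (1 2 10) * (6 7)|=|(1 2 7 6 10)(5 8)|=10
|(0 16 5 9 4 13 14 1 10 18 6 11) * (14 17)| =|(0 16 5 9 4 13 17 14 1 10 18 6 11)| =13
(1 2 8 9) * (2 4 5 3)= (1 4 5 3 2 8 9)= [0, 4, 8, 2, 5, 3, 6, 7, 9, 1]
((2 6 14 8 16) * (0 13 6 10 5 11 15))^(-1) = (0 15 11 5 10 2 16 8 14 6 13)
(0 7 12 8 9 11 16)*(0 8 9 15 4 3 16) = (0 7 12 9 11)(3 16 8 15 4) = [7, 1, 2, 16, 3, 5, 6, 12, 15, 11, 10, 0, 9, 13, 14, 4, 8]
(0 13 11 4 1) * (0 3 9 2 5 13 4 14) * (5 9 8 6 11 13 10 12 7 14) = (0 4 1 3 8 6 11 5 10 12 7 14)(2 9) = [4, 3, 9, 8, 1, 10, 11, 14, 6, 2, 12, 5, 7, 13, 0]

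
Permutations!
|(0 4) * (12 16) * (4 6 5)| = 4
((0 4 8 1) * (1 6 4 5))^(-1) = (0 1 5)(4 6 8)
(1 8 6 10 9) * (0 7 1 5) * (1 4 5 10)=(0 7 4 5)(1 8 6)(9 10)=[7, 8, 2, 3, 5, 0, 1, 4, 6, 10, 9]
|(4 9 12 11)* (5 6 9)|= 6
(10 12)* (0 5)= [5, 1, 2, 3, 4, 0, 6, 7, 8, 9, 12, 11, 10]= (0 5)(10 12)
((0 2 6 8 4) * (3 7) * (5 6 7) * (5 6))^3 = ((0 2 7 3 6 8 4))^3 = (0 3 4 7 8 2 6)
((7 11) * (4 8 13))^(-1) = ((4 8 13)(7 11))^(-1) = (4 13 8)(7 11)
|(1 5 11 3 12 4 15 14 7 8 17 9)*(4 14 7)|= |(1 5 11 3 12 14 4 15 7 8 17 9)|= 12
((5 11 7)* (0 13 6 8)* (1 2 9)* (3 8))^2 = ((0 13 6 3 8)(1 2 9)(5 11 7))^2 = (0 6 8 13 3)(1 9 2)(5 7 11)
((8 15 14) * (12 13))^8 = (8 14 15)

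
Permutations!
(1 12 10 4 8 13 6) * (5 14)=(1 12 10 4 8 13 6)(5 14)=[0, 12, 2, 3, 8, 14, 1, 7, 13, 9, 4, 11, 10, 6, 5]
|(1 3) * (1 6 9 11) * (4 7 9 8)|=|(1 3 6 8 4 7 9 11)|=8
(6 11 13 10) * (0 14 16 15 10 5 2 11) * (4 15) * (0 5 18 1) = (0 14 16 4 15 10 6 5 2 11 13 18 1) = [14, 0, 11, 3, 15, 2, 5, 7, 8, 9, 6, 13, 12, 18, 16, 10, 4, 17, 1]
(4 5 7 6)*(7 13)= (4 5 13 7 6)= [0, 1, 2, 3, 5, 13, 4, 6, 8, 9, 10, 11, 12, 7]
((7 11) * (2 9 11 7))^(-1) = ((2 9 11))^(-1) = (2 11 9)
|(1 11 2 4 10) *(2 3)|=6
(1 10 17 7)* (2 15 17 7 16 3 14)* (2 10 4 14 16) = (1 4 14 10 7)(2 15 17)(3 16) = [0, 4, 15, 16, 14, 5, 6, 1, 8, 9, 7, 11, 12, 13, 10, 17, 3, 2]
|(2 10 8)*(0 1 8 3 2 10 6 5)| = |(0 1 8 10 3 2 6 5)| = 8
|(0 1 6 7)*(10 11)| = |(0 1 6 7)(10 11)| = 4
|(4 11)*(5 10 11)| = 4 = |(4 5 10 11)|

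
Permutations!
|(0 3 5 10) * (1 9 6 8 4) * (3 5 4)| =6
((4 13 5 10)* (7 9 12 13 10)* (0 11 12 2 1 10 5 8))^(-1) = ((0 11 12 13 8)(1 10 4 5 7 9 2))^(-1) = (0 8 13 12 11)(1 2 9 7 5 4 10)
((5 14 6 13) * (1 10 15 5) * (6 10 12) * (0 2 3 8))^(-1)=(0 8 3 2)(1 13 6 12)(5 15 10 14)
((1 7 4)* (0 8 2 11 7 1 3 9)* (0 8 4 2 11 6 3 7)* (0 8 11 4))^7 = ((2 6 3 9 11 8 4 7))^7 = (2 7 4 8 11 9 3 6)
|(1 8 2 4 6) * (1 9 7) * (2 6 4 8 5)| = 7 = |(1 5 2 8 6 9 7)|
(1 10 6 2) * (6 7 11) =(1 10 7 11 6 2) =[0, 10, 1, 3, 4, 5, 2, 11, 8, 9, 7, 6]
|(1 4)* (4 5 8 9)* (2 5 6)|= |(1 6 2 5 8 9 4)|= 7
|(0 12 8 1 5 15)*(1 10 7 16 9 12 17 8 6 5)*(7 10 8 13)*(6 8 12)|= 18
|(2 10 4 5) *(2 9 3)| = 6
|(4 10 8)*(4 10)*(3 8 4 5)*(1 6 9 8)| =|(1 6 9 8 10 4 5 3)| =8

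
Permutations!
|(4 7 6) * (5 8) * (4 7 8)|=|(4 8 5)(6 7)|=6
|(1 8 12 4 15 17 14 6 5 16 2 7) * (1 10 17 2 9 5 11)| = 12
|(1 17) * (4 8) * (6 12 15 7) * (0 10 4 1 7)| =|(0 10 4 8 1 17 7 6 12 15)| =10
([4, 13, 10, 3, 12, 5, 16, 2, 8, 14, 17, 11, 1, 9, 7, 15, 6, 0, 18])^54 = [17, 12, 7, 3, 0, 5, 6, 14, 8, 13, 2, 11, 4, 1, 9, 15, 16, 10, 18]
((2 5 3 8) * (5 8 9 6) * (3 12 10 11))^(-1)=(2 8)(3 11 10 12 5 6 9)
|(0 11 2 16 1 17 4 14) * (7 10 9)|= |(0 11 2 16 1 17 4 14)(7 10 9)|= 24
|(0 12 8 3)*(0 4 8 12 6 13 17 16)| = 15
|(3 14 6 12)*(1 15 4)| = 12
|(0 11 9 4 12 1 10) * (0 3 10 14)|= |(0 11 9 4 12 1 14)(3 10)|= 14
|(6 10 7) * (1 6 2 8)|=|(1 6 10 7 2 8)|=6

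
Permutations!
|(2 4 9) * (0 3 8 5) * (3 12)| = 15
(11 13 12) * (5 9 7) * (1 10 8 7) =(1 10 8 7 5 9)(11 13 12) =[0, 10, 2, 3, 4, 9, 6, 5, 7, 1, 8, 13, 11, 12]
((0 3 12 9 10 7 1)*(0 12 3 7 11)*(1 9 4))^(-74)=((0 7 9 10 11)(1 12 4))^(-74)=(0 7 9 10 11)(1 12 4)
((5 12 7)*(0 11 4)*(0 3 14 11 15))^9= (0 15)(3 14 11 4)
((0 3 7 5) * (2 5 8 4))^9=((0 3 7 8 4 2 5))^9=(0 7 4 5 3 8 2)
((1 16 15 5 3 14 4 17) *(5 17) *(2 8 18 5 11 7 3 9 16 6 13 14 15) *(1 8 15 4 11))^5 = (1 7 13 4 11 6 3 14)(2 5 17 16 18 15 9 8)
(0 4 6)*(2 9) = [4, 1, 9, 3, 6, 5, 0, 7, 8, 2] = (0 4 6)(2 9)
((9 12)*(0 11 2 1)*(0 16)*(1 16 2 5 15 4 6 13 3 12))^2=((0 11 5 15 4 6 13 3 12 9 1 2 16))^2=(0 5 4 13 12 1 16 11 15 6 3 9 2)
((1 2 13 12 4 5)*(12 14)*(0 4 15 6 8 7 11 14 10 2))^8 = (2 10 13)(6 8 7 11 14 12 15)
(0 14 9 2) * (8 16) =[14, 1, 0, 3, 4, 5, 6, 7, 16, 2, 10, 11, 12, 13, 9, 15, 8] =(0 14 9 2)(8 16)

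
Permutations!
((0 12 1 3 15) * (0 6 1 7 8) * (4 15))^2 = ((0 12 7 8)(1 3 4 15 6))^2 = (0 7)(1 4 6 3 15)(8 12)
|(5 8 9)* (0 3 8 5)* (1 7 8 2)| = 7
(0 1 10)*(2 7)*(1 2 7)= (0 2 1 10)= [2, 10, 1, 3, 4, 5, 6, 7, 8, 9, 0]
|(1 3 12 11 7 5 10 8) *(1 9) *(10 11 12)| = 15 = |(12)(1 3 10 8 9)(5 11 7)|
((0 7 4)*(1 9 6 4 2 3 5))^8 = ((0 7 2 3 5 1 9 6 4))^8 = (0 4 6 9 1 5 3 2 7)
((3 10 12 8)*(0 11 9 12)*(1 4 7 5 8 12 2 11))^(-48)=(12)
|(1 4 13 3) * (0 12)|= 4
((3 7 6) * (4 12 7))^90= (12)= ((3 4 12 7 6))^90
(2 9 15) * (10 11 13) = (2 9 15)(10 11 13) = [0, 1, 9, 3, 4, 5, 6, 7, 8, 15, 11, 13, 12, 10, 14, 2]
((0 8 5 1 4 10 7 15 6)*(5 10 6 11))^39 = (0 6 4 1 5 11 15 7 10 8)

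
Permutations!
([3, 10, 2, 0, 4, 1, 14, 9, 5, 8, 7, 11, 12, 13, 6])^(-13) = [3, 5, 2, 0, 4, 8, 14, 10, 9, 7, 1, 11, 12, 13, 6]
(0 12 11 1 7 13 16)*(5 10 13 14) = [12, 7, 2, 3, 4, 10, 6, 14, 8, 9, 13, 1, 11, 16, 5, 15, 0] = (0 12 11 1 7 14 5 10 13 16)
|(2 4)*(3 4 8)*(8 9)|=5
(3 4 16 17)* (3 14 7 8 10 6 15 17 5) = (3 4 16 5)(6 15 17 14 7 8 10) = [0, 1, 2, 4, 16, 3, 15, 8, 10, 9, 6, 11, 12, 13, 7, 17, 5, 14]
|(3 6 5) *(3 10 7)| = 5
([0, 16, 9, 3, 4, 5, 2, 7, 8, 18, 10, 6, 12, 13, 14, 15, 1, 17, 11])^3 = [0, 16, 11, 3, 4, 5, 18, 7, 8, 6, 10, 9, 12, 13, 14, 15, 1, 17, 2]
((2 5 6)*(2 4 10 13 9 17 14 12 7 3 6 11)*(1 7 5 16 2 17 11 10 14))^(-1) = (1 17 11 9 13 10 5 12 14 4 6 3 7)(2 16)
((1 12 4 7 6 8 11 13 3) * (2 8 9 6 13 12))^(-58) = (1 4 2 7 8 13 11 3 12)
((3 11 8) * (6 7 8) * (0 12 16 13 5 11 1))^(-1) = ((0 12 16 13 5 11 6 7 8 3 1))^(-1) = (0 1 3 8 7 6 11 5 13 16 12)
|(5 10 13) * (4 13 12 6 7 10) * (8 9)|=12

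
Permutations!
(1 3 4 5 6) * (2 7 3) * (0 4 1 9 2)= (0 4 5 6 9 2 7 3 1)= [4, 0, 7, 1, 5, 6, 9, 3, 8, 2]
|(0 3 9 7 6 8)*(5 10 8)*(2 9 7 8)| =|(0 3 7 6 5 10 2 9 8)| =9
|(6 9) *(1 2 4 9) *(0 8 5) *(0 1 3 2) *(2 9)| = 12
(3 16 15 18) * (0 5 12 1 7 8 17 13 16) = (0 5 12 1 7 8 17 13 16 15 18 3) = [5, 7, 2, 0, 4, 12, 6, 8, 17, 9, 10, 11, 1, 16, 14, 18, 15, 13, 3]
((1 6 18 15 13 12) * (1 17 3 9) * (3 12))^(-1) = ((1 6 18 15 13 3 9)(12 17))^(-1) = (1 9 3 13 15 18 6)(12 17)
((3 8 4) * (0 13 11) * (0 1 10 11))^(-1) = (0 13)(1 11 10)(3 4 8)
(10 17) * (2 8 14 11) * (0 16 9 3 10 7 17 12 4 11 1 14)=(0 16 9 3 10 12 4 11 2 8)(1 14)(7 17)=[16, 14, 8, 10, 11, 5, 6, 17, 0, 3, 12, 2, 4, 13, 1, 15, 9, 7]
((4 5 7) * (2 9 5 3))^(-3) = ((2 9 5 7 4 3))^(-3) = (2 7)(3 5)(4 9)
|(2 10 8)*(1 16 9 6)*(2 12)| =|(1 16 9 6)(2 10 8 12)| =4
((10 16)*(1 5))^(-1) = (1 5)(10 16)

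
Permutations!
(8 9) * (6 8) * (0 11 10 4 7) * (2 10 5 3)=[11, 1, 10, 2, 7, 3, 8, 0, 9, 6, 4, 5]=(0 11 5 3 2 10 4 7)(6 8 9)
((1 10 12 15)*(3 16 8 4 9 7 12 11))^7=((1 10 11 3 16 8 4 9 7 12 15))^7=(1 9 3 15 4 11 12 8 10 7 16)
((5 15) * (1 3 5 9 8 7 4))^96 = ((1 3 5 15 9 8 7 4))^96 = (15)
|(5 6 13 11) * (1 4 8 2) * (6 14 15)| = |(1 4 8 2)(5 14 15 6 13 11)| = 12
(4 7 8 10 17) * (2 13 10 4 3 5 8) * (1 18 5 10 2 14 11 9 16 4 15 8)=(1 18 5)(2 13)(3 10 17)(4 7 14 11 9 16)(8 15)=[0, 18, 13, 10, 7, 1, 6, 14, 15, 16, 17, 9, 12, 2, 11, 8, 4, 3, 5]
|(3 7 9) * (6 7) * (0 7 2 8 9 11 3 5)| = |(0 7 11 3 6 2 8 9 5)| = 9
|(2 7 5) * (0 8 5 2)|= 6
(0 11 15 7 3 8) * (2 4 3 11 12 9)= [12, 1, 4, 8, 3, 5, 6, 11, 0, 2, 10, 15, 9, 13, 14, 7]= (0 12 9 2 4 3 8)(7 11 15)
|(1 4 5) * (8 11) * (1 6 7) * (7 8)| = 7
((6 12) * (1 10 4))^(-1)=(1 4 10)(6 12)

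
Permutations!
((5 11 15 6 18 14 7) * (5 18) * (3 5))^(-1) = (3 6 15 11 5)(7 14 18)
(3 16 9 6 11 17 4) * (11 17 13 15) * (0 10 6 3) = [10, 1, 2, 16, 0, 5, 17, 7, 8, 3, 6, 13, 12, 15, 14, 11, 9, 4] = (0 10 6 17 4)(3 16 9)(11 13 15)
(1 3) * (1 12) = (1 3 12) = [0, 3, 2, 12, 4, 5, 6, 7, 8, 9, 10, 11, 1]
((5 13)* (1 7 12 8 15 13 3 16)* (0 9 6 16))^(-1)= ((0 9 6 16 1 7 12 8 15 13 5 3))^(-1)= (0 3 5 13 15 8 12 7 1 16 6 9)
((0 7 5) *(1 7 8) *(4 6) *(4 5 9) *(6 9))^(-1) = ((0 8 1 7 6 5)(4 9))^(-1) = (0 5 6 7 1 8)(4 9)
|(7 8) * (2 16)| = 2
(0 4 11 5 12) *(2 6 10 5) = (0 4 11 2 6 10 5 12) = [4, 1, 6, 3, 11, 12, 10, 7, 8, 9, 5, 2, 0]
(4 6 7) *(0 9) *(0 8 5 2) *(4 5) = [9, 1, 0, 3, 6, 2, 7, 5, 4, 8] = (0 9 8 4 6 7 5 2)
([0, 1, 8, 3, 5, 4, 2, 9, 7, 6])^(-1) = [0, 1, 6, 3, 5, 4, 9, 8, 2, 7]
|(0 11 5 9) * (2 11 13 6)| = |(0 13 6 2 11 5 9)| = 7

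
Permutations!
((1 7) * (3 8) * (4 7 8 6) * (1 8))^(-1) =(3 8 7 4 6)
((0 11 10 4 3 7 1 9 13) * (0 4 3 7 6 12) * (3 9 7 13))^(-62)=(13)(0 11 10 9 3 6 12)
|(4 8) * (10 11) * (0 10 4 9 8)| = |(0 10 11 4)(8 9)| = 4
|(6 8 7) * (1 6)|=|(1 6 8 7)|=4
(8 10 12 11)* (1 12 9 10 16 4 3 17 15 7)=(1 12 11 8 16 4 3 17 15 7)(9 10)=[0, 12, 2, 17, 3, 5, 6, 1, 16, 10, 9, 8, 11, 13, 14, 7, 4, 15]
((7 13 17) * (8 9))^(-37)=((7 13 17)(8 9))^(-37)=(7 17 13)(8 9)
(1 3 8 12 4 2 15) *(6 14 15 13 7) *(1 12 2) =(1 3 8 2 13 7 6 14 15 12 4) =[0, 3, 13, 8, 1, 5, 14, 6, 2, 9, 10, 11, 4, 7, 15, 12]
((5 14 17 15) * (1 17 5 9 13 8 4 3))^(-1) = ((1 17 15 9 13 8 4 3)(5 14))^(-1) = (1 3 4 8 13 9 15 17)(5 14)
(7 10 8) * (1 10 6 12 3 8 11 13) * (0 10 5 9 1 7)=(0 10 11 13 7 6 12 3 8)(1 5 9)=[10, 5, 2, 8, 4, 9, 12, 6, 0, 1, 11, 13, 3, 7]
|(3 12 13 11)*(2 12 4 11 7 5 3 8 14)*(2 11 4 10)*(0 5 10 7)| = |(0 5 3 7 10 2 12 13)(8 14 11)| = 24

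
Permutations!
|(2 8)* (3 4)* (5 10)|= 2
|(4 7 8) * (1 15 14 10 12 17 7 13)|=|(1 15 14 10 12 17 7 8 4 13)|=10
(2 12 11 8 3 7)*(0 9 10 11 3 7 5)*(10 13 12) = (0 9 13 12 3 5)(2 10 11 8 7) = [9, 1, 10, 5, 4, 0, 6, 2, 7, 13, 11, 8, 3, 12]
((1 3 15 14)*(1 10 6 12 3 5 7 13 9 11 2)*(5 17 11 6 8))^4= ((1 17 11 2)(3 15 14 10 8 5 7 13 9 6 12))^4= (17)(3 8 9 15 5 6 14 7 12 10 13)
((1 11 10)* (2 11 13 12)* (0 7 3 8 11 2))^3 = (0 8 1)(3 10 12)(7 11 13)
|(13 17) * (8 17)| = 3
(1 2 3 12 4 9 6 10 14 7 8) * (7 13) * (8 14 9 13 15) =(1 2 3 12 4 13 7 14 15 8)(6 10 9) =[0, 2, 3, 12, 13, 5, 10, 14, 1, 6, 9, 11, 4, 7, 15, 8]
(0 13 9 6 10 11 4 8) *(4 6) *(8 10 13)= [8, 1, 2, 3, 10, 5, 13, 7, 0, 4, 11, 6, 12, 9]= (0 8)(4 10 11 6 13 9)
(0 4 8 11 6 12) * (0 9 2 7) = (0 4 8 11 6 12 9 2 7) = [4, 1, 7, 3, 8, 5, 12, 0, 11, 2, 10, 6, 9]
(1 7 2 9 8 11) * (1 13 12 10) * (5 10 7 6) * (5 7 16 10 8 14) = (1 6 7 2 9 14 5 8 11 13 12 16 10) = [0, 6, 9, 3, 4, 8, 7, 2, 11, 14, 1, 13, 16, 12, 5, 15, 10]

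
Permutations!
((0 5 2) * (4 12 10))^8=(0 2 5)(4 10 12)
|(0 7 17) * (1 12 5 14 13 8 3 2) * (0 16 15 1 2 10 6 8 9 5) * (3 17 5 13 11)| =|(0 7 5 14 11 3 10 6 8 17 16 15 1 12)(9 13)| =14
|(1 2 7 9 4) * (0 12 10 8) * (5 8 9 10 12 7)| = 9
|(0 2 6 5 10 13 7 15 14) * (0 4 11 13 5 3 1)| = 30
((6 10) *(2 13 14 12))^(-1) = (2 12 14 13)(6 10)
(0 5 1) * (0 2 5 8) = (0 8)(1 2 5) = [8, 2, 5, 3, 4, 1, 6, 7, 0]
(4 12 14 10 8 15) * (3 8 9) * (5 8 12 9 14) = (3 12 5 8 15 4 9)(10 14) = [0, 1, 2, 12, 9, 8, 6, 7, 15, 3, 14, 11, 5, 13, 10, 4]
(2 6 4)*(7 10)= [0, 1, 6, 3, 2, 5, 4, 10, 8, 9, 7]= (2 6 4)(7 10)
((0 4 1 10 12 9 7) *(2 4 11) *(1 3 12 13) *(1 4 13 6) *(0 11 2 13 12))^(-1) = ((0 2 12 9 7 11 13 4 3)(1 10 6))^(-1) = (0 3 4 13 11 7 9 12 2)(1 6 10)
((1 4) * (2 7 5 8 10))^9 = (1 4)(2 10 8 5 7) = ((1 4)(2 7 5 8 10))^9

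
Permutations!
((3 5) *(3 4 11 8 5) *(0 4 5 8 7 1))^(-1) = (0 1 7 11 4)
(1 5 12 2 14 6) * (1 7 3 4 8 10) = [0, 5, 14, 4, 8, 12, 7, 3, 10, 9, 1, 11, 2, 13, 6] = (1 5 12 2 14 6 7 3 4 8 10)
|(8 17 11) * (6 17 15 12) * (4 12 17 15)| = |(4 12 6 15 17 11 8)| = 7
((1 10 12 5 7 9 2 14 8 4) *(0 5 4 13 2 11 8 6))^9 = ((0 5 7 9 11 8 13 2 14 6)(1 10 12 4))^9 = (0 6 14 2 13 8 11 9 7 5)(1 10 12 4)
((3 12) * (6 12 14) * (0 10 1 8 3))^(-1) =(0 12 6 14 3 8 1 10)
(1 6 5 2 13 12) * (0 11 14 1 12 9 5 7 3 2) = (0 11 14 1 6 7 3 2 13 9 5) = [11, 6, 13, 2, 4, 0, 7, 3, 8, 5, 10, 14, 12, 9, 1]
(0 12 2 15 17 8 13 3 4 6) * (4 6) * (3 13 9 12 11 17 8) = [11, 1, 15, 6, 4, 5, 0, 7, 9, 12, 10, 17, 2, 13, 14, 8, 16, 3] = (0 11 17 3 6)(2 15 8 9 12)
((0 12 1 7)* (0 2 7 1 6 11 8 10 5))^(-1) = (0 5 10 8 11 6 12)(2 7)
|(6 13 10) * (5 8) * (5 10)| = 5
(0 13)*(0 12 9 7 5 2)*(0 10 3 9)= [13, 1, 10, 9, 4, 2, 6, 5, 8, 7, 3, 11, 0, 12]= (0 13 12)(2 10 3 9 7 5)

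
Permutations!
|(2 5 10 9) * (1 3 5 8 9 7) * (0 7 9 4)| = 10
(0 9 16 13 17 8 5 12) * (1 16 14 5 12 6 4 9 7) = [7, 16, 2, 3, 9, 6, 4, 1, 12, 14, 10, 11, 0, 17, 5, 15, 13, 8] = (0 7 1 16 13 17 8 12)(4 9 14 5 6)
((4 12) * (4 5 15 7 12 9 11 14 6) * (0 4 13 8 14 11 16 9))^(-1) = ((0 4)(5 15 7 12)(6 13 8 14)(9 16))^(-1) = (0 4)(5 12 7 15)(6 14 8 13)(9 16)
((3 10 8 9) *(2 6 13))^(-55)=(2 13 6)(3 10 8 9)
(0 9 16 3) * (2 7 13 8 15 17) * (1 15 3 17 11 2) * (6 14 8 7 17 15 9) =(0 6 14 8 3)(1 9 16 15 11 2 17)(7 13) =[6, 9, 17, 0, 4, 5, 14, 13, 3, 16, 10, 2, 12, 7, 8, 11, 15, 1]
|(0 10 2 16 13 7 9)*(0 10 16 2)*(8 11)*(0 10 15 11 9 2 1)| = |(0 16 13 7 2 1)(8 9 15 11)| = 12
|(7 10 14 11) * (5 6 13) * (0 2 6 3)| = |(0 2 6 13 5 3)(7 10 14 11)| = 12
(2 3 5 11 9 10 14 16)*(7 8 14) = (2 3 5 11 9 10 7 8 14 16) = [0, 1, 3, 5, 4, 11, 6, 8, 14, 10, 7, 9, 12, 13, 16, 15, 2]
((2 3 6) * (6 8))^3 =((2 3 8 6))^3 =(2 6 8 3)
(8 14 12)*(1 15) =(1 15)(8 14 12) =[0, 15, 2, 3, 4, 5, 6, 7, 14, 9, 10, 11, 8, 13, 12, 1]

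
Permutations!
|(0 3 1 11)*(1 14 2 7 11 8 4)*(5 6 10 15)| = 12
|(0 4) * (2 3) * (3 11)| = 6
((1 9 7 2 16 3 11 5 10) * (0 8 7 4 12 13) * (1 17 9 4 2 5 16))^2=(0 7 10 9 1 12)(2 4 13 8 5 17)(3 16 11)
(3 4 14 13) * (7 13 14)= (14)(3 4 7 13)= [0, 1, 2, 4, 7, 5, 6, 13, 8, 9, 10, 11, 12, 3, 14]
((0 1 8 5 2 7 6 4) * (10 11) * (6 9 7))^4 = ((0 1 8 5 2 6 4)(7 9)(10 11))^4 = (11)(0 2 1 6 8 4 5)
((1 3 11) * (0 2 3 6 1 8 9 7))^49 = ((0 2 3 11 8 9 7)(1 6))^49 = (11)(1 6)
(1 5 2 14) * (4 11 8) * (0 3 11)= (0 3 11 8 4)(1 5 2 14)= [3, 5, 14, 11, 0, 2, 6, 7, 4, 9, 10, 8, 12, 13, 1]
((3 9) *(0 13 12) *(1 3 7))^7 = (0 13 12)(1 7 9 3) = ((0 13 12)(1 3 9 7))^7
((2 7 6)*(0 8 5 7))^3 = (0 7)(2 5)(6 8)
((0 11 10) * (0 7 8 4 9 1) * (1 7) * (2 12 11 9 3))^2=((0 9 7 8 4 3 2 12 11 10 1))^2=(0 7 4 2 11 1 9 8 3 12 10)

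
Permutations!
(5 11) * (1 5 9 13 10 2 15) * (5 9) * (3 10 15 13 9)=(1 3 10 2 13 15)(5 11)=[0, 3, 13, 10, 4, 11, 6, 7, 8, 9, 2, 5, 12, 15, 14, 1]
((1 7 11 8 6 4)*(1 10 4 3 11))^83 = (1 7)(3 6 8 11)(4 10)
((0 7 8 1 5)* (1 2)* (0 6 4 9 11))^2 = (0 8 1 6 9)(2 5 4 11 7) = ((0 7 8 2 1 5 6 4 9 11))^2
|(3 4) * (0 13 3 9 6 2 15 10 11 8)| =11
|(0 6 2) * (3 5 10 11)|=12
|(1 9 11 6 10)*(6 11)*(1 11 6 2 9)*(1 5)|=|(1 5)(2 9)(6 10 11)|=6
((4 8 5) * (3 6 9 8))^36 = (9)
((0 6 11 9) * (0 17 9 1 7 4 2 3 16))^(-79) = (0 11 7 2 16 6 1 4 3)(9 17)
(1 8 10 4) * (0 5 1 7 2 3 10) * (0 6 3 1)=(0 5)(1 8 6 3 10 4 7 2)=[5, 8, 1, 10, 7, 0, 3, 2, 6, 9, 4]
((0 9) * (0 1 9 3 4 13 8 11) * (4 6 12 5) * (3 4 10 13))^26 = ((0 4 3 6 12 5 10 13 8 11)(1 9))^26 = (0 10 3 8 12)(4 13 6 11 5)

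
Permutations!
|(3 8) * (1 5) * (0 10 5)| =4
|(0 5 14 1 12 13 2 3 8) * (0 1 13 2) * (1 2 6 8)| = 12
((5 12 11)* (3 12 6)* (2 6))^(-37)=((2 6 3 12 11 5))^(-37)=(2 5 11 12 3 6)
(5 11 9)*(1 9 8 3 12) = (1 9 5 11 8 3 12) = [0, 9, 2, 12, 4, 11, 6, 7, 3, 5, 10, 8, 1]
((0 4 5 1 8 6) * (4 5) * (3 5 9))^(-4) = (0 5 6 3 8 9 1)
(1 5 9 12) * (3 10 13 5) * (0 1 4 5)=(0 1 3 10 13)(4 5 9 12)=[1, 3, 2, 10, 5, 9, 6, 7, 8, 12, 13, 11, 4, 0]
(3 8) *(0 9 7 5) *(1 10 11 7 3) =[9, 10, 2, 8, 4, 0, 6, 5, 1, 3, 11, 7] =(0 9 3 8 1 10 11 7 5)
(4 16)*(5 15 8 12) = (4 16)(5 15 8 12) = [0, 1, 2, 3, 16, 15, 6, 7, 12, 9, 10, 11, 5, 13, 14, 8, 4]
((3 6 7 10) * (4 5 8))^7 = (3 10 7 6)(4 5 8)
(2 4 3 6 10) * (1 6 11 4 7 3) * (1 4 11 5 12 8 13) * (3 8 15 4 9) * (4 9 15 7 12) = (1 6 10 2 12 7 8 13)(3 5 4 15 9) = [0, 6, 12, 5, 15, 4, 10, 8, 13, 3, 2, 11, 7, 1, 14, 9]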